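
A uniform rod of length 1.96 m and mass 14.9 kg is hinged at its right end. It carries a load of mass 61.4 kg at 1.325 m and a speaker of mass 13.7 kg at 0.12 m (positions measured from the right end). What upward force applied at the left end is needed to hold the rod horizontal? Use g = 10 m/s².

F ≈ 498 N

Take moments about the right end.
Beam weight: 14.9 × 10 = 149 N down at 0.98 m → arm 0.98 m, τ = 149 × 0.98 = 146 N·m counterclockwise.
Load: 61.4 × 10 = 614 N down at 1.325 m → arm 1.325 m, τ = 614 × 1.325 = 813.5 N·m counterclockwise.
Speaker: 13.7 × 10 = 137 N down at 0.12 m → arm 0.12 m, τ = 137 × 0.12 = 16.44 N·m counterclockwise.
Net moment of the loads = 975.9 N·m counterclockwise.
The upward force F acts at the left end, arm 1.96 m, giving F × 1.96 clockwise.
Στ = 0 ⇒ F × 1.96 = 975.9 ⇒ F = 975.9 / 1.96 = 498 N.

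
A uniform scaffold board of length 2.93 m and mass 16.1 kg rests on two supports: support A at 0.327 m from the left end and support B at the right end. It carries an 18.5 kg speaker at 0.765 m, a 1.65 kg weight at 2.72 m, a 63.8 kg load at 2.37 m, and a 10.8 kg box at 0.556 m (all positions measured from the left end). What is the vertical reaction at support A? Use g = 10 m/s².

R_A ≈ 482 N

Sum moments about support B (its reaction then has zero moment arm).
Beam weight: 16.1 × 10 = 161 N down at 1.465 m → arm 1.465 m, τ = 161 × 1.465 = 235.9 N·m counterclockwise.
Speaker: 18.5 × 10 = 185 N down at 0.765 m → arm 2.165 m, τ = 185 × 2.165 = 400.5 N·m counterclockwise.
Weight: 1.65 × 10 = 16.5 N down at 2.72 m → arm 0.21 m, τ = 16.5 × 0.21 = 3.465 N·m counterclockwise.
Load: 63.8 × 10 = 638 N down at 2.37 m → arm 0.56 m, τ = 638 × 0.56 = 357.3 N·m counterclockwise.
Box: 10.8 × 10 = 108 N down at 0.556 m → arm 2.374 m, τ = 108 × 2.374 = 256.4 N·m counterclockwise.
Net load moment about support B = 1254 N·m counterclockwise.
Reaction R at support A is upward at 0.327 m, arm 2.603 m → moment R × 2.603 clockwise.
For rotational equilibrium, R × 2.603 = 1254, so R = 482 N.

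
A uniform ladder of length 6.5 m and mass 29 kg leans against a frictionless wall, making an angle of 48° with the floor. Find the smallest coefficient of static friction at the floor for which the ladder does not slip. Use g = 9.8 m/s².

Take moments about the foot of the ladder.
Ladder weight 29×9.8 = 284.2 N acts at 3.25 m along the ladder; its horizontal arm is 3.25·cos48° = 2.175 m → τ = 618.1 N·m clockwise.
Wall normal N acts horizontally at the top; its moment arm is the height L sinθ = 6.5·sin48° = 4.83 m, counterclockwise.
Balancing moments: N × 4.83 = 618.1, giving N = 128 N.
ΣFx = 0 ⇒ f = N_wall = 128 N. ΣFy = 0 ⇒ N_floor = 284.2 N.
μ_min = f / N_floor = 128 / 284.2 = 0.45.

μ_min ≈ 0.45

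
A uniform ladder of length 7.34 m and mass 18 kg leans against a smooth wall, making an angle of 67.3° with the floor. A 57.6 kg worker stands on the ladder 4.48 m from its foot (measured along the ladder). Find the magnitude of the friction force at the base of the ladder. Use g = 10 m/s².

f ≈ 185 N

Choose the foot of the ladder as the axis so the floor normal and friction both act there and drop out.
Ladder weight 18×10 = 180 N acts at 3.67 m along the ladder; its horizontal arm is 3.67·cos67.3° = 1.416 m → τ = 254.9 N·m clockwise.
Worker: 57.6×10 = 576 N at 4.48 m → arm 1.729 m → τ = 995.9 N·m clockwise.
Wall normal N acts horizontally at the top; its moment arm is the height L sinθ = 7.34·sin67.3° = 6.771 m, counterclockwise.
Στ = 0 ⇒ N × 6.771 = 1251 ⇒ N = 185 N.
ΣFx = 0: friction at the foot balances the wall's push, so f = N_wall = 185 N.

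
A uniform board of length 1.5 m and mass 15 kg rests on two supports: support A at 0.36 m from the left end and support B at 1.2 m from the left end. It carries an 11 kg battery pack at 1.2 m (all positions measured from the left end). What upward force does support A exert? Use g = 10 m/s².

R_A ≈ 80.4 N

Taking torques about support B:
Beam weight: 15 × 10 = 150 N down at 0.75 m → arm 0.45 m, τ = 150 × 0.45 = 67.5 N·m counterclockwise.
Battery pack: acts at the support B, moment arm 0 → no torque.
Net load moment about support B = 67.5 N·m counterclockwise.
Reaction R at support A is upward at 0.36 m, arm 0.84 m → moment R × 0.84 clockwise.
Setting net torque to zero: R × 0.84 = 67.5 → R = 80.4 N.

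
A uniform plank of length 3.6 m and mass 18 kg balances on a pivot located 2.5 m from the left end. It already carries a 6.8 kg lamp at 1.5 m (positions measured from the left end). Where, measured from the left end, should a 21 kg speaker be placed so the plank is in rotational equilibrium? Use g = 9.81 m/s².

x ≈ 3.42 m from the left end

Choose the pivot (at 2.5 m from the left end) as the axis so the support reaction has zero arm there.
Beam weight: 18 × 9.81 = 176.6 N down at 1.8 m → arm 0.7 m, τ = 176.6 × 0.7 = 123.6 N·m counterclockwise.
Lamp: 6.8 × 9.81 = 66.71 N down at 1.5 m → arm 1 m, τ = 66.71 × 1 = 66.71 N·m counterclockwise.
Net moment of existing loads = 190.3 N·m counterclockwise.
The speaker weighs 21 × 9.81 = 206 N and must supply an equal clockwise moment, so its lever arm about the pivot is 190.3 / 206 = 0.924 m.
That puts it at 2.5 + 0.924 = 3.42 m from the left end.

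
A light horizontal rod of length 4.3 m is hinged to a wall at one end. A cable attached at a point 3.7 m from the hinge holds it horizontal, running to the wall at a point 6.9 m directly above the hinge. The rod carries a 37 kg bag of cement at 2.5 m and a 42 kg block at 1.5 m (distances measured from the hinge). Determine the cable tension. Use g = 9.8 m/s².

Sum moments about the hinge (the unknown hinge reaction has zero arm there).
Bag of cement: 37 × 9.8 = 362.6 N down at 2.5 m → arm 2.5 m, τ = 362.6 × 2.5 = 906.5 N·m clockwise.
Block: 42 × 9.8 = 411.6 N down at 1.5 m → arm 1.5 m, τ = 411.6 × 1.5 = 617.4 N·m clockwise.
Total clockwise load moment = 1524 N·m.
The cable tension T acts at 3.7 m; only its component perpendicular to the rod, T sinθ, produces torque. sinθ = h/√(h²+d²) = 6.9/√(6.9²+3.7²) = 0.8813.
Setting net torque to zero: T × 3.7 × 0.8813 = 1524 → T = 1524 / 3.261 = 467 N.

T ≈ 467 N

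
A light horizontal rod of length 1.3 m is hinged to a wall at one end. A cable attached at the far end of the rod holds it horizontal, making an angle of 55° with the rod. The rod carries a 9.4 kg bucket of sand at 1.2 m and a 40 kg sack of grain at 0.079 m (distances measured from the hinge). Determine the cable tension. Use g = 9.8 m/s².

T ≈ 133 N

Choose the hinge as the axis so the unknown hinge reaction has zero arm there.
Bucket of sand: 9.4 × 9.8 = 92.12 N down at 1.2 m → arm 1.2 m, τ = 92.12 × 1.2 = 110.5 N·m clockwise.
Sack of grain: 40 × 9.8 = 392 N down at 0.079 m → arm 0.079 m, τ = 392 × 0.079 = 30.97 N·m clockwise.
Total clockwise load moment = 141.5 N·m.
The cable tension T acts at 1.3 m; only its component perpendicular to the rod, T sinθ, produces torque. sin 55° = 0.8192.
For rotational equilibrium, T × 1.3 × 0.8192 = 141.5, so T = 141.5 / 1.065 = 133 N.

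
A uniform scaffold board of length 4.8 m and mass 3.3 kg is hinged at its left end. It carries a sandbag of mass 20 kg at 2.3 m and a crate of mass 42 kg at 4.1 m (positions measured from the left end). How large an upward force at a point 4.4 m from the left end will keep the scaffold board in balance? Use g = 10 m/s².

F ≈ 514 N

Choose the left end as the axis so the unknown pivot reaction has zero arm there.
Beam weight: 3.3 × 10 = 33 N down at 2.4 m → arm 2.4 m, τ = 33 × 2.4 = 79.2 N·m clockwise.
Sandbag: 20 × 10 = 200 N down at 2.3 m → arm 2.3 m, τ = 200 × 2.3 = 460 N·m clockwise.
Crate: 42 × 10 = 420 N down at 4.1 m → arm 4.1 m, τ = 420 × 4.1 = 1722 N·m clockwise.
Net moment of the loads = 2261 N·m clockwise.
The upward force F acts at a point 4.4 m from the left end, arm 4.4 m, giving F × 4.4 counterclockwise.
Setting net torque to zero: F × 4.4 = 2261 → F = 2261 / 4.4 = 514 N.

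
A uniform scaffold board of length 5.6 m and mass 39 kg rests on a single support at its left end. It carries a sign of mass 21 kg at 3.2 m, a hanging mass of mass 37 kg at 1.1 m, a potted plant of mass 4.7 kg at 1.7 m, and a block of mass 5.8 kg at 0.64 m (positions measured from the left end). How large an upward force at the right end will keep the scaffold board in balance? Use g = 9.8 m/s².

Taking torques about the left end:
Beam weight: 39 × 9.8 = 382.2 N down at 2.8 m → arm 2.8 m, τ = 382.2 × 2.8 = 1070 N·m clockwise.
Sign: 21 × 9.8 = 205.8 N down at 3.2 m → arm 3.2 m, τ = 205.8 × 3.2 = 658.6 N·m clockwise.
Hanging mass: 37 × 9.8 = 362.6 N down at 1.1 m → arm 1.1 m, τ = 362.6 × 1.1 = 398.9 N·m clockwise.
Potted plant: 4.7 × 9.8 = 46.06 N down at 1.7 m → arm 1.7 m, τ = 46.06 × 1.7 = 78.3 N·m clockwise.
Block: 5.8 × 9.8 = 56.84 N down at 0.64 m → arm 0.64 m, τ = 56.84 × 0.64 = 36.38 N·m clockwise.
Net moment of the loads = 2242 N·m clockwise.
The upward force F acts at the right end, arm 5.6 m, giving F × 5.6 counterclockwise.
Στ = 0 ⇒ F × 5.6 = 2242 ⇒ F = 2242 / 5.6 = 400 N.

F ≈ 400 N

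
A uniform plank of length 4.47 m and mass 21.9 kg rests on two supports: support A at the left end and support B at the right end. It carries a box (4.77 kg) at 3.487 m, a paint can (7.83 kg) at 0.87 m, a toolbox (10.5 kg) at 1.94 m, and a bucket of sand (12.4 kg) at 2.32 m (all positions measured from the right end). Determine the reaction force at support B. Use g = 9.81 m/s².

About support A:
Beam weight: 21.9 × 9.81 = 214.8 N down at 2.235 m → arm 2.235 m, τ = 214.8 × 2.235 = 480.1 N·m clockwise.
Box: 4.77 × 9.81 = 46.79 N down at 3.487 m → arm 0.983 m, τ = 46.79 × 0.983 = 45.99 N·m clockwise.
Paint can: 7.83 × 9.81 = 76.81 N down at 0.87 m → arm 3.6 m, τ = 76.81 × 3.6 = 276.5 N·m clockwise.
Toolbox: 10.5 × 9.81 = 103 N down at 1.94 m → arm 2.53 m, τ = 103 × 2.53 = 260.6 N·m clockwise.
Bucket of sand: 12.4 × 9.81 = 121.6 N down at 2.32 m → arm 2.15 m, τ = 121.6 × 2.15 = 261.4 N·m clockwise.
Net load moment about support A = 1325 N·m clockwise.
Reaction R at support B is upward at 0 m, arm 4.47 m → moment R × 4.47 counterclockwise.
Balancing moments: R × 4.47 = 1325, giving R = 296 N.

R_B ≈ 296 N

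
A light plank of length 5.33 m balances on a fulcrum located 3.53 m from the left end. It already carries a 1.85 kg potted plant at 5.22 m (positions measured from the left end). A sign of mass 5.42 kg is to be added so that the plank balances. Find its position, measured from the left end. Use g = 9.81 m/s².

x ≈ 2.95 m from the left end

Take moments about the fulcrum (at 3.53 m from the left end).
Potted plant: 1.85 × 9.81 = 18.15 N down at 5.22 m → arm 1.69 m, τ = 18.15 × 1.69 = 30.67 N·m clockwise.
Net moment of existing loads = 30.67 N·m clockwise.
The sign weighs 5.42 × 9.81 = 53.17 N and must supply an equal counterclockwise moment, so its lever arm about the fulcrum is 30.67 / 53.17 = 0.577 m.
That puts it at 3.53 − 0.577 = 2.95 m from the left end.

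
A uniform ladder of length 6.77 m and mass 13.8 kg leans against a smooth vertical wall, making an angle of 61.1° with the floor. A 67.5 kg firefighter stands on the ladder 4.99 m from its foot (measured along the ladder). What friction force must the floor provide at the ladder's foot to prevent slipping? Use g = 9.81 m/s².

Choose the foot of the ladder as the axis so the floor normal and friction both act there and drop out.
Ladder weight 13.8×9.81 = 135.4 N acts at 3.385 m along the ladder; its horizontal arm is 3.385·cos61.1° = 1.636 m → τ = 221.5 N·m clockwise.
Firefighter: 67.5×9.81 = 662.2 N at 4.99 m → arm 2.412 m → τ = 1597 N·m clockwise.
Wall normal N acts horizontally at the top; its moment arm is the height L sinθ = 6.77·sin61.1° = 5.927 m, counterclockwise.
Balancing moments: N × 5.927 = 1818, giving N = 307 N.
ΣFx = 0: friction at the foot balances the wall's push, so f = N_wall = 307 N.

f ≈ 307 N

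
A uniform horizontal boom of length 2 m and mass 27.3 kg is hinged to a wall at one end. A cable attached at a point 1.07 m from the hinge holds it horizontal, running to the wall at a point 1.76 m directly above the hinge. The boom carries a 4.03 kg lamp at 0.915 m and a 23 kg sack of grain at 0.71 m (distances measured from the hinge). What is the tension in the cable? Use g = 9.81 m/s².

T ≈ 508 N

Take moments about the hinge.
Beam weight: 27.3 × 9.81 = 267.8 N down at 1 m → arm 1 m, τ = 267.8 × 1 = 267.8 N·m clockwise.
Lamp: 4.03 × 9.81 = 39.53 N down at 0.915 m → arm 0.915 m, τ = 39.53 × 0.915 = 36.17 N·m clockwise.
Sack of grain: 23 × 9.81 = 225.6 N down at 0.71 m → arm 0.71 m, τ = 225.6 × 0.71 = 160.2 N·m clockwise.
Total clockwise load moment = 464.2 N·m.
The cable tension T acts at 1.07 m; only its component perpendicular to the boom, T sinθ, produces torque. sinθ = h/√(h²+d²) = 1.76/√(1.76²+1.07²) = 0.8545.
Στ = 0 ⇒ T × 1.07 × 0.8545 = 464.2 ⇒ T = 464.2 / 0.9143 = 508 N.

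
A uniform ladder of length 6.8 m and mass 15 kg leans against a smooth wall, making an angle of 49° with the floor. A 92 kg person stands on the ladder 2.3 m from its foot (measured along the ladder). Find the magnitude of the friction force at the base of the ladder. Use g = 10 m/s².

Choose the foot of the ladder as the axis so the floor normal and friction both act there and drop out.
Ladder weight 15×10 = 150 N acts at 3.4 m along the ladder; its horizontal arm is 3.4·cos49° = 2.231 m → τ = 334.6 N·m clockwise.
Person: 92×10 = 920 N at 2.3 m → arm 1.509 m → τ = 1388 N·m clockwise.
Wall normal N acts horizontally at the top; its moment arm is the height L sinθ = 6.8·sin49° = 5.132 m, counterclockwise.
Balancing moments: N × 5.132 = 1723, giving N = 336 N.
ΣFx = 0: friction at the foot balances the wall's push, so f = N_wall = 336 N.

f ≈ 336 N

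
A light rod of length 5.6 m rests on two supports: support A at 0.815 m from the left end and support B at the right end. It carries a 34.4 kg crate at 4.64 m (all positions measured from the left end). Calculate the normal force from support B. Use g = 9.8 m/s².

R_B ≈ 269 N

Sum moments about support A (its reaction then has zero moment arm).
Crate: 34.4 × 9.8 = 337.1 N down at 4.64 m → arm 3.825 m, τ = 337.1 × 3.825 = 1289 N·m clockwise.
Net load moment about support A = 1289 N·m clockwise.
Reaction R at support B is upward at 5.6 m, arm 4.785 m → moment R × 4.785 counterclockwise.
Στ = 0 ⇒ R × 4.785 = 1289 ⇒ R = 269 N.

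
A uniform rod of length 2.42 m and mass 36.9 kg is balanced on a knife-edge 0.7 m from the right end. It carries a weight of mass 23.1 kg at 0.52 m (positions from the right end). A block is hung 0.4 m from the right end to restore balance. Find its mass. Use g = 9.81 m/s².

Choose the knife-edge (at 0.7 m from the right end) as the axis so the support reaction has zero arm there.
Beam weight: 36.9 × 9.81 = 362 N down at 1.21 m → arm 0.51 m, τ = 362 × 0.51 = 184.6 N·m counterclockwise.
Weight: 23.1 × 9.81 = 226.6 N down at 0.52 m → arm 0.18 m, τ = 226.6 × 0.18 = 40.79 N·m clockwise.
Net moment of known loads = 143.8 N·m counterclockwise.
An unknown mass m at 0.4 m has arm 0.3 m; its moment is m·g·0.3 clockwise.
Στ = 0 ⇒ m × 9.81 × 0.3 = 143.8 ⇒ m = 143.8 / (9.81 × 0.3) = 48.9 kg.

m ≈ 48.9 kg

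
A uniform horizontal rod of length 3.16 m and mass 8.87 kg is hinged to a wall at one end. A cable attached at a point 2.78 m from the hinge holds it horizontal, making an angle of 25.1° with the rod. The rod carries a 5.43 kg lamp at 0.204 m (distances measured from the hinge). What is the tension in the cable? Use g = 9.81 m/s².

T ≈ 126 N

Choose the hinge as the axis so the unknown hinge reaction has zero arm there.
Beam weight: 8.87 × 9.81 = 87.01 N down at 1.58 m → arm 1.58 m, τ = 87.01 × 1.58 = 137.5 N·m clockwise.
Lamp: 5.43 × 9.81 = 53.27 N down at 0.204 m → arm 0.204 m, τ = 53.27 × 0.204 = 10.87 N·m clockwise.
Total clockwise load moment = 148.4 N·m.
The cable tension T acts at 2.78 m; only its component perpendicular to the rod, T sinθ, produces torque. sin 25.1° = 0.4242.
Στ = 0 ⇒ T × 2.78 × 0.4242 = 148.4 ⇒ T = 148.4 / 1.179 = 126 N.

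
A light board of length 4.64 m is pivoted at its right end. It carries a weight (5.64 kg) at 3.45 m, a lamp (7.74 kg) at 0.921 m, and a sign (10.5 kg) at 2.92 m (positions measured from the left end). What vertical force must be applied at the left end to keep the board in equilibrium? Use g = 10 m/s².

Choose the right end as the axis so the unknown pivot reaction has zero arm there.
Weight: 5.64 × 10 = 56.4 N down at 3.45 m → arm 1.19 m, τ = 56.4 × 1.19 = 67.12 N·m counterclockwise.
Lamp: 7.74 × 10 = 77.4 N down at 0.921 m → arm 3.719 m, τ = 77.4 × 3.719 = 287.9 N·m counterclockwise.
Sign: 10.5 × 10 = 105 N down at 2.92 m → arm 1.72 m, τ = 105 × 1.72 = 180.6 N·m counterclockwise.
Net moment of the loads = 535.6 N·m counterclockwise.
The upward force F acts at the left end, arm 4.64 m, giving F × 4.64 clockwise.
Setting net torque to zero: F × 4.64 = 535.6 → F = 535.6 / 4.64 = 115 N.

F ≈ 115 N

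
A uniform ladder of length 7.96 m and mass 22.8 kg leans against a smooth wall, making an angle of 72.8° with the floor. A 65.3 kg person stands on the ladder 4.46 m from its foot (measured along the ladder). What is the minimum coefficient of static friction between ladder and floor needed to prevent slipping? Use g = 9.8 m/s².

μ_min ≈ 0.169

Choose the foot of the ladder as the axis so the floor normal and friction both act there and drop out.
Ladder weight 22.8×9.8 = 223.4 N acts at 3.98 m along the ladder; its horizontal arm is 3.98·cos72.8° = 1.177 m → τ = 262.9 N·m clockwise.
Person: 65.3×9.8 = 639.9 N at 4.46 m → arm 1.319 m → τ = 844 N·m clockwise.
Wall normal N acts horizontally at the top; its moment arm is the height L sinθ = 7.96·sin72.8° = 7.604 m, counterclockwise.
For rotational equilibrium, N × 7.604 = 1107, so N = 145.6 N.
ΣFx = 0 ⇒ f = N_wall = 145.6 N. ΣFy = 0 ⇒ N_floor = 863.3 N.
μ_min = f / N_floor = 145.6 / 863.3 = 0.169.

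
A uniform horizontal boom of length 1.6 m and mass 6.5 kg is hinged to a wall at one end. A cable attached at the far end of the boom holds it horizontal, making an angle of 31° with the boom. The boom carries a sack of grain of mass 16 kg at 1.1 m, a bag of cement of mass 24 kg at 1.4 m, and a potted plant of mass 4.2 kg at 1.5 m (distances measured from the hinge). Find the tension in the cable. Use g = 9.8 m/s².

Taking torques about the hinge:
Beam weight: 6.5 × 9.8 = 63.7 N down at 0.8 m → arm 0.8 m, τ = 63.7 × 0.8 = 50.96 N·m clockwise.
Sack of grain: 16 × 9.8 = 156.8 N down at 1.1 m → arm 1.1 m, τ = 156.8 × 1.1 = 172.5 N·m clockwise.
Bag of cement: 24 × 9.8 = 235.2 N down at 1.4 m → arm 1.4 m, τ = 235.2 × 1.4 = 329.3 N·m clockwise.
Potted plant: 4.2 × 9.8 = 41.16 N down at 1.5 m → arm 1.5 m, τ = 41.16 × 1.5 = 61.74 N·m clockwise.
Total clockwise load moment = 614.5 N·m.
The cable tension T acts at 1.6 m; only its component perpendicular to the boom, T sinθ, produces torque. sin 31° = 0.515.
Balancing moments: T × 1.6 × 0.515 = 614.5, giving T = 614.5 / 0.824 = 746 N.

T ≈ 746 N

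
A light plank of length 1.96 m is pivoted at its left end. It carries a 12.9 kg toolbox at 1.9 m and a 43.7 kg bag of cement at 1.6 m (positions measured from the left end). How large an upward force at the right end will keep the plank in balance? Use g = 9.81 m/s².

F ≈ 473 N

Taking torques about the left end:
Toolbox: 12.9 × 9.81 = 126.5 N down at 1.9 m → arm 1.9 m, τ = 126.5 × 1.9 = 240.3 N·m clockwise.
Bag of cement: 43.7 × 9.81 = 428.7 N down at 1.6 m → arm 1.6 m, τ = 428.7 × 1.6 = 685.9 N·m clockwise.
Net moment of the loads = 926.2 N·m clockwise.
The upward force F acts at the right end, arm 1.96 m, giving F × 1.96 counterclockwise.
Balancing moments: F × 1.96 = 926.2, giving F = 926.2 / 1.96 = 473 N.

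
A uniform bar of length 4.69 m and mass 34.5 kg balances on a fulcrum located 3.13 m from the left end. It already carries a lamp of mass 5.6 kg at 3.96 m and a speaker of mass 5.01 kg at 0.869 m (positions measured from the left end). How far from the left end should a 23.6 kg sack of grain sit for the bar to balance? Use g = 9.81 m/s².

x ≈ 4.56 m from the left end

About the fulcrum (at 3.13 m from the left end):
Beam weight: 34.5 × 9.81 = 338.4 N down at 2.345 m → arm 0.785 m, τ = 338.4 × 0.785 = 265.6 N·m counterclockwise.
Lamp: 5.6 × 9.81 = 54.94 N down at 3.96 m → arm 0.83 m, τ = 54.94 × 0.83 = 45.6 N·m clockwise.
Speaker: 5.01 × 9.81 = 49.15 N down at 0.869 m → arm 2.261 m, τ = 49.15 × 2.261 = 111.1 N·m counterclockwise.
Net moment of existing loads = 331.1 N·m counterclockwise.
The sack of grain weighs 23.6 × 9.81 = 231.5 N and must supply an equal clockwise moment, so its lever arm about the fulcrum is 331.1 / 231.5 = 1.43 m.
That puts it at 3.13 + 1.43 = 4.56 m from the left end.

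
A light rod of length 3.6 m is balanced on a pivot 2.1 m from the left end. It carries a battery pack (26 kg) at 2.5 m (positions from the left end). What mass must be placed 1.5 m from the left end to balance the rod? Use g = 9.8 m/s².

m ≈ 17.3 kg

Take moments about the pivot (at 2.1 m from the left end).
Battery pack: 26 × 9.8 = 254.8 N down at 2.5 m → arm 0.4 m, τ = 254.8 × 0.4 = 101.9 N·m clockwise.
Net moment of known loads = 101.9 N·m clockwise.
An unknown mass m at 1.5 m has arm 0.6 m; its moment is m·g·0.6 counterclockwise.
Setting net torque to zero: m × 9.8 × 0.6 = 101.9 → m = 101.9 / (9.8 × 0.6) = 17.3 kg.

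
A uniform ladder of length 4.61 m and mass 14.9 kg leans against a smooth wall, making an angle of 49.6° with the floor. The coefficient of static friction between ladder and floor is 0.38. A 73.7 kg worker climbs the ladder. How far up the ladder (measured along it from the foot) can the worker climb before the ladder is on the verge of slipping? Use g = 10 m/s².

Choose the foot of the ladder as the axis so the floor normal and friction both act there and drop out.
Ladder weight 14.9×10 = 149 N acts at 2.305 m along the ladder; its horizontal arm is 2.305·cos49.6° = 1.494 m → τ = 222.6 N·m clockwise.
Worker weight 73.7×10 = 737 N at distance d → arm d·cos49.6° → τ = 737·d·0.6481 clockwise.
Wall normal N at the top has arm L sinθ = 3.511 m counterclockwise, so Στ = 0 gives N·3.511 = 222.6 + 477.6·d.
ΣFy = 0 ⇒ N_floor = 886 N, so the maximum friction is μ_s·N_floor = 0.38×886 = 336.7 N. ΣFx = 0 ⇒ N_wall = f, so at the slipping point N = 336.7 N.
Substituting: 336.7×3.511 = 222.6 + 477.6·d ⇒ d = (1182 − 222.6) / 477.6 = 2.01 m.

d ≈ 2.01 m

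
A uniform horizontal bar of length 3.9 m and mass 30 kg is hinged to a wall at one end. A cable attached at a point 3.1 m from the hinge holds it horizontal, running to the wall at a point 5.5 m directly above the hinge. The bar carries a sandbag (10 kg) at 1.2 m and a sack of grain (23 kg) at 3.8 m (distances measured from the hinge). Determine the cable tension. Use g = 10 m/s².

T ≈ 585 N

Taking torques about the hinge:
Beam weight: 30 × 10 = 300 N down at 1.95 m → arm 1.95 m, τ = 300 × 1.95 = 585 N·m clockwise.
Sandbag: 10 × 10 = 100 N down at 1.2 m → arm 1.2 m, τ = 100 × 1.2 = 120 N·m clockwise.
Sack of grain: 23 × 10 = 230 N down at 3.8 m → arm 3.8 m, τ = 230 × 3.8 = 874 N·m clockwise.
Total clockwise load moment = 1579 N·m.
The cable tension T acts at 3.1 m; only its component perpendicular to the bar, T sinθ, produces torque. sinθ = h/√(h²+d²) = 5.5/√(5.5²+3.1²) = 0.8712.
Balancing moments: T × 3.1 × 0.8712 = 1579, giving T = 1579 / 2.701 = 585 N.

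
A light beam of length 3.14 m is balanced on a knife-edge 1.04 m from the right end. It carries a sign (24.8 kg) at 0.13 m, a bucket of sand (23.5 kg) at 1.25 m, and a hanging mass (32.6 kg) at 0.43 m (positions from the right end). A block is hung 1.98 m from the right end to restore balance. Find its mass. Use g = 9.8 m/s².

Sum moments about the knife-edge (at 1.04 m from the right end) (the support reaction has zero arm there).
Sign: 24.8 × 9.8 = 243 N down at 0.13 m → arm 0.91 m, τ = 243 × 0.91 = 221.1 N·m clockwise.
Bucket of sand: 23.5 × 9.8 = 230.3 N down at 1.25 m → arm 0.21 m, τ = 230.3 × 0.21 = 48.36 N·m counterclockwise.
Hanging mass: 32.6 × 9.8 = 319.5 N down at 0.43 m → arm 0.61 m, τ = 319.5 × 0.61 = 194.9 N·m clockwise.
Net moment of known loads = 367.6 N·m clockwise.
An unknown mass m at 1.98 m has arm 0.94 m; its moment is m·g·0.94 counterclockwise.
Setting net torque to zero: m × 9.8 × 0.94 = 367.6 → m = 367.6 / (9.8 × 0.94) = 39.9 kg.

m ≈ 39.9 kg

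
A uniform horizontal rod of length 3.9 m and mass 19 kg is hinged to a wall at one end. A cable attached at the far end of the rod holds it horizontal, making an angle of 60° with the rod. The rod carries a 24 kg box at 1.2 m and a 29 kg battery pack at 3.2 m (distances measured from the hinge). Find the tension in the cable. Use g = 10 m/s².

T ≈ 470 N

About the hinge:
Beam weight: 19 × 10 = 190 N down at 1.95 m → arm 1.95 m, τ = 190 × 1.95 = 370.5 N·m clockwise.
Box: 24 × 10 = 240 N down at 1.2 m → arm 1.2 m, τ = 240 × 1.2 = 288 N·m clockwise.
Battery pack: 29 × 10 = 290 N down at 3.2 m → arm 3.2 m, τ = 290 × 3.2 = 928 N·m clockwise.
Total clockwise load moment = 1586 N·m.
The cable tension T acts at 3.9 m; only its component perpendicular to the rod, T sinθ, produces torque. sin 60° = 0.866.
Στ = 0 ⇒ T × 3.9 × 0.866 = 1586 ⇒ T = 1586 / 3.377 = 470 N.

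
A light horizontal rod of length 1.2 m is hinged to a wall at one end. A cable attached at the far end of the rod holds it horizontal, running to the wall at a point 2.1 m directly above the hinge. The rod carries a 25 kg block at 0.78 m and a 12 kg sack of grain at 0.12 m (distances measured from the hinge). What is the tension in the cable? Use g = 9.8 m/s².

Taking torques about the hinge:
Block: 25 × 9.8 = 245 N down at 0.78 m → arm 0.78 m, τ = 245 × 0.78 = 191.1 N·m clockwise.
Sack of grain: 12 × 9.8 = 117.6 N down at 0.12 m → arm 0.12 m, τ = 117.6 × 0.12 = 14.11 N·m clockwise.
Total clockwise load moment = 205.2 N·m.
The cable tension T acts at 1.2 m; only its component perpendicular to the rod, T sinθ, produces torque. sinθ = h/√(h²+d²) = 2.1/√(2.1²+1.2²) = 0.8682.
Στ = 0 ⇒ T × 1.2 × 0.8682 = 205.2 ⇒ T = 205.2 / 1.042 = 197 N.

T ≈ 197 N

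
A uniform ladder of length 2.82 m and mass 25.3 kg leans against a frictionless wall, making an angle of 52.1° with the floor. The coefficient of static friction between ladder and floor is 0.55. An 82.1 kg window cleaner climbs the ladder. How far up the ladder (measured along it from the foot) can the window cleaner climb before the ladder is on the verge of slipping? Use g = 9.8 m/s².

d ≈ 2.17 m

Choose the foot of the ladder as the axis so the floor normal and friction both act there and drop out.
Ladder weight 25.3×9.8 = 247.9 N acts at 1.41 m along the ladder; its horizontal arm is 1.41·cos52.1° = 0.8661 m → τ = 214.7 N·m clockwise.
Window cleaner weight 82.1×9.8 = 804.6 N at distance d → arm d·cos52.1° → τ = 804.6·d·0.6143 clockwise.
Wall normal N at the top has arm L sinθ = 2.225 m counterclockwise, so Στ = 0 gives N·2.225 = 214.7 + 494.3·d.
ΣFy = 0 ⇒ N_floor = 1052 N, so the maximum friction is μ_s·N_floor = 0.55×1052 = 578.6 N. ΣFx = 0 ⇒ N_wall = f, so at the slipping point N = 578.6 N.
Substituting: 578.6×2.225 = 214.7 + 494.3·d ⇒ d = (1287 − 214.7) / 494.3 = 2.17 m.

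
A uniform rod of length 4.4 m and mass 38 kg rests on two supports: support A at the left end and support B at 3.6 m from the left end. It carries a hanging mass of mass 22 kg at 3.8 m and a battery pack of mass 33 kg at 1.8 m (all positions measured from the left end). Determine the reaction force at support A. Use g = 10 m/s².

R_A ≈ 301 N

About support B:
Beam weight: 38 × 10 = 380 N down at 2.2 m → arm 1.4 m, τ = 380 × 1.4 = 532 N·m counterclockwise.
Hanging mass: 22 × 10 = 220 N down at 3.8 m → arm 0.2 m, τ = 220 × 0.2 = 44 N·m clockwise.
Battery pack: 33 × 10 = 330 N down at 1.8 m → arm 1.8 m, τ = 330 × 1.8 = 594 N·m counterclockwise.
Net load moment about support B = 1082 N·m counterclockwise.
Reaction R at support A is upward at 0 m, arm 3.6 m → moment R × 3.6 clockwise.
Setting net torque to zero: R × 3.6 = 1082 → R = 301 N.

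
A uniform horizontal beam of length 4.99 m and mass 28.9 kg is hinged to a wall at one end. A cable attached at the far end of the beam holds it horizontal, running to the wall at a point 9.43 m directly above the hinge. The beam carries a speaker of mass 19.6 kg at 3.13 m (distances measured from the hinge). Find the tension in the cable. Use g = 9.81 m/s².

Take moments about the hinge.
Beam weight: 28.9 × 9.81 = 283.5 N down at 2.495 m → arm 2.495 m, τ = 283.5 × 2.495 = 707.3 N·m clockwise.
Speaker: 19.6 × 9.81 = 192.3 N down at 3.13 m → arm 3.13 m, τ = 192.3 × 3.13 = 601.9 N·m clockwise.
Total clockwise load moment = 1309 N·m.
The cable tension T acts at 4.99 m; only its component perpendicular to the beam, T sinθ, produces torque. sinθ = h/√(h²+d²) = 9.43/√(9.43²+4.99²) = 0.8839.
Setting net torque to zero: T × 4.99 × 0.8839 = 1309 → T = 1309 / 4.411 = 297 N.

T ≈ 297 N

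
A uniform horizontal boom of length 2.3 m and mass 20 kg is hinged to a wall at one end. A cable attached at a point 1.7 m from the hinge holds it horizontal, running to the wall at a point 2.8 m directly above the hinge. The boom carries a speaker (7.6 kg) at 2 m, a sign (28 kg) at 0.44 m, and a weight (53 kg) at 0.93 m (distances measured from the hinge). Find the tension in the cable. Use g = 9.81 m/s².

About the hinge:
Beam weight: 20 × 9.81 = 196.2 N down at 1.15 m → arm 1.15 m, τ = 196.2 × 1.15 = 225.6 N·m clockwise.
Speaker: 7.6 × 9.81 = 74.56 N down at 2 m → arm 2 m, τ = 74.56 × 2 = 149.1 N·m clockwise.
Sign: 28 × 9.81 = 274.7 N down at 0.44 m → arm 0.44 m, τ = 274.7 × 0.44 = 120.9 N·m clockwise.
Weight: 53 × 9.81 = 519.9 N down at 0.93 m → arm 0.93 m, τ = 519.9 × 0.93 = 483.5 N·m clockwise.
Total clockwise load moment = 979.1 N·m.
The cable tension T acts at 1.7 m; only its component perpendicular to the boom, T sinθ, produces torque. sinθ = h/√(h²+d²) = 2.8/√(2.8²+1.7²) = 0.8548.
For rotational equilibrium, T × 1.7 × 0.8548 = 979.1, so T = 979.1 / 1.453 = 674 N.

T ≈ 674 N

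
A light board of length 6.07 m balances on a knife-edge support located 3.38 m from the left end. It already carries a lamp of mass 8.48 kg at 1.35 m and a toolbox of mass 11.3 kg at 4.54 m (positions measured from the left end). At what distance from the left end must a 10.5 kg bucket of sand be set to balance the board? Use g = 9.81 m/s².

About the knife-edge support (at 3.38 m from the left end):
Lamp: 8.48 × 9.81 = 83.19 N down at 1.35 m → arm 2.03 m, τ = 83.19 × 2.03 = 168.9 N·m counterclockwise.
Toolbox: 11.3 × 9.81 = 110.9 N down at 4.54 m → arm 1.16 m, τ = 110.9 × 1.16 = 128.6 N·m clockwise.
Net moment of existing loads = 40.3 N·m counterclockwise.
The bucket of sand weighs 10.5 × 9.81 = 103 N and must supply an equal clockwise moment, so its lever arm about the knife-edge support is 40.3 / 103 = 0.391 m.
That puts it at 3.38 + 0.391 = 3.77 m from the left end.

x ≈ 3.77 m from the left end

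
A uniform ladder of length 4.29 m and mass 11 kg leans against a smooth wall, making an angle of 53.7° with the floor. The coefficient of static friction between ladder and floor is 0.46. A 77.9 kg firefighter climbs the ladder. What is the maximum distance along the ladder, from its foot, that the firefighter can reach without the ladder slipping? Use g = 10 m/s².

d ≈ 2.76 m

Sum moments about the foot of the ladder (the floor normal and friction both act there and drop out).
Ladder weight 11×10 = 110 N acts at 2.145 m along the ladder; its horizontal arm is 2.145·cos53.7° = 1.27 m → τ = 139.7 N·m clockwise.
Firefighter weight 77.9×10 = 779 N at distance d → arm d·cos53.7° → τ = 779·d·0.592 clockwise.
Wall normal N at the top has arm L sinθ = 3.457 m counterclockwise, so Στ = 0 gives N·3.457 = 139.7 + 461.2·d.
ΣFy = 0 ⇒ N_floor = 889 N, so the maximum friction is μ_s·N_floor = 0.46×889 = 408.9 N. ΣFx = 0 ⇒ N_wall = f, so at the slipping point N = 408.9 N.
Substituting: 408.9×3.457 = 139.7 + 461.2·d ⇒ d = (1414 − 139.7) / 461.2 = 2.76 m.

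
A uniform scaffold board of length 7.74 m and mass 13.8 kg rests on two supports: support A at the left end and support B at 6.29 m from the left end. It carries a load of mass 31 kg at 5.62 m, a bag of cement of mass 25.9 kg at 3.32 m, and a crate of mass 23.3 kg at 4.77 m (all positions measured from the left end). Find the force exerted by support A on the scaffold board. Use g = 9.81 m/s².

Take moments about support B.
Beam weight: 13.8 × 9.81 = 135.4 N down at 3.87 m → arm 2.42 m, τ = 135.4 × 2.42 = 327.7 N·m counterclockwise.
Load: 31 × 9.81 = 304.1 N down at 5.62 m → arm 0.67 m, τ = 304.1 × 0.67 = 203.7 N·m counterclockwise.
Bag of cement: 25.9 × 9.81 = 254.1 N down at 3.32 m → arm 2.97 m, τ = 254.1 × 2.97 = 754.7 N·m counterclockwise.
Crate: 23.3 × 9.81 = 228.6 N down at 4.77 m → arm 1.52 m, τ = 228.6 × 1.52 = 347.5 N·m counterclockwise.
Net load moment about support B = 1634 N·m counterclockwise.
Reaction R at support A is upward at 0 m, arm 6.29 m → moment R × 6.29 clockwise.
For rotational equilibrium, R × 6.29 = 1634, so R = 260 N.

R_A ≈ 260 N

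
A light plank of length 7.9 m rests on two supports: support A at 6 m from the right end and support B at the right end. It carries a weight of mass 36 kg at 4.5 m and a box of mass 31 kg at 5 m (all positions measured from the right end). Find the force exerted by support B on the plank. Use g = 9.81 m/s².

Taking torques about support A:
Weight: 36 × 9.81 = 353.2 N down at 4.5 m → arm 1.5 m, τ = 353.2 × 1.5 = 529.8 N·m clockwise.
Box: 31 × 9.81 = 304.1 N down at 5 m → arm 1 m, τ = 304.1 × 1 = 304.1 N·m clockwise.
Net load moment about support A = 833.9 N·m clockwise.
Reaction R at support B is upward at 0 m, arm 6 m → moment R × 6 counterclockwise.
Στ = 0 ⇒ R × 6 = 833.9 ⇒ R = 139 N.

R_B ≈ 139 N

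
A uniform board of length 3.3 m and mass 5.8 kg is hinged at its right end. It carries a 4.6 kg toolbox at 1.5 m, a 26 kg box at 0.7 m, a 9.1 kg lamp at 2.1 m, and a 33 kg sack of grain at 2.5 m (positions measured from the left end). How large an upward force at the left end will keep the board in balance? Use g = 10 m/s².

F ≈ 372 N

Take moments about the right end.
Beam weight: 5.8 × 10 = 58 N down at 1.65 m → arm 1.65 m, τ = 58 × 1.65 = 95.7 N·m counterclockwise.
Toolbox: 4.6 × 10 = 46 N down at 1.5 m → arm 1.8 m, τ = 46 × 1.8 = 82.8 N·m counterclockwise.
Box: 26 × 10 = 260 N down at 0.7 m → arm 2.6 m, τ = 260 × 2.6 = 676 N·m counterclockwise.
Lamp: 9.1 × 10 = 91 N down at 2.1 m → arm 1.2 m, τ = 91 × 1.2 = 109.2 N·m counterclockwise.
Sack of grain: 33 × 10 = 330 N down at 2.5 m → arm 0.8 m, τ = 330 × 0.8 = 264 N·m counterclockwise.
Net moment of the loads = 1228 N·m counterclockwise.
The upward force F acts at the left end, arm 3.3 m, giving F × 3.3 clockwise.
Balancing moments: F × 3.3 = 1228, giving F = 1228 / 3.3 = 372 N.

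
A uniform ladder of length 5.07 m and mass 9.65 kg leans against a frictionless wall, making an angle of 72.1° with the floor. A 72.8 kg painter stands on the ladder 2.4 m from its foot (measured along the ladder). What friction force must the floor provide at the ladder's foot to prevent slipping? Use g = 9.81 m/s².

f ≈ 124 N

Choose the foot of the ladder as the axis so the floor normal and friction both act there and drop out.
Ladder weight 9.65×9.81 = 94.67 N acts at 2.535 m along the ladder; its horizontal arm is 2.535·cos72.1° = 0.7791 m → τ = 73.76 N·m clockwise.
Painter: 72.8×9.81 = 714.2 N at 2.4 m → arm 0.7377 m → τ = 526.9 N·m clockwise.
Wall normal N acts horizontally at the top; its moment arm is the height L sinθ = 5.07·sin72.1° = 4.825 m, counterclockwise.
Setting net torque to zero: N × 4.825 = 600.7 → N = 124 N.
ΣFx = 0: friction at the foot balances the wall's push, so f = N_wall = 124 N.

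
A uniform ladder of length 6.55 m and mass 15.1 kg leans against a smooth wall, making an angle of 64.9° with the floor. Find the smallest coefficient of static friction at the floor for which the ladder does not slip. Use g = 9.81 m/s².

μ_min ≈ 0.234

Sum moments about the foot of the ladder (the floor normal and friction both act there and drop out).
Ladder weight 15.1×9.81 = 148.1 N acts at 3.275 m along the ladder; its horizontal arm is 3.275·cos64.9° = 1.389 m → τ = 205.7 N·m clockwise.
Wall normal N acts horizontally at the top; its moment arm is the height L sinθ = 6.55·sin64.9° = 5.931 m, counterclockwise.
Στ = 0 ⇒ N × 5.931 = 205.7 ⇒ N = 34.68 N.
ΣFx = 0 ⇒ f = N_wall = 34.68 N. ΣFy = 0 ⇒ N_floor = 148.1 N.
μ_min = f / N_floor = 34.68 / 148.1 = 0.234.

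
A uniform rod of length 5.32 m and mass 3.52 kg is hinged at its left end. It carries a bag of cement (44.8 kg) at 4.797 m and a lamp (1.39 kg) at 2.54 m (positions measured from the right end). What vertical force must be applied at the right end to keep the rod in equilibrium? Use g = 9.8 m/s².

F ≈ 67.5 N

Taking torques about the left end:
Beam weight: 3.52 × 9.8 = 34.5 N down at 2.66 m → arm 2.66 m, τ = 34.5 × 2.66 = 91.77 N·m clockwise.
Bag of cement: 44.8 × 9.8 = 439 N down at 4.797 m → arm 0.523 m, τ = 439 × 0.523 = 229.6 N·m clockwise.
Lamp: 1.39 × 9.8 = 13.62 N down at 2.54 m → arm 2.78 m, τ = 13.62 × 2.78 = 37.86 N·m clockwise.
Net moment of the loads = 359.2 N·m clockwise.
The upward force F acts at the right end, arm 5.32 m, giving F × 5.32 counterclockwise.
Balancing moments: F × 5.32 = 359.2, giving F = 359.2 / 5.32 = 67.5 N.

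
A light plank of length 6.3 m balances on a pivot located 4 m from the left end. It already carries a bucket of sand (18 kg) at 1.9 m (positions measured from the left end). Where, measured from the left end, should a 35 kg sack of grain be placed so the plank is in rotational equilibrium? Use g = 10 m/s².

x ≈ 5.08 m from the left end

About the pivot (at 4 m from the left end):
Bucket of sand: 18 × 10 = 180 N down at 1.9 m → arm 2.1 m, τ = 180 × 2.1 = 378 N·m counterclockwise.
Net moment of existing loads = 378 N·m counterclockwise.
The sack of grain weighs 35 × 10 = 350 N and must supply an equal clockwise moment, so its lever arm about the pivot is 378 / 350 = 1.08 m.
That puts it at 4 + 1.08 = 5.08 m from the left end.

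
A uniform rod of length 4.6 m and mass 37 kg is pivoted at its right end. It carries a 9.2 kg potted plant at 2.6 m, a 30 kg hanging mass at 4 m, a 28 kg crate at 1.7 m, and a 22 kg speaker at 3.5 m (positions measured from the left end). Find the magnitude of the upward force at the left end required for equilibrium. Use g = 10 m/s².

Take moments about the right end.
Beam weight: 37 × 10 = 370 N down at 2.3 m → arm 2.3 m, τ = 370 × 2.3 = 851 N·m counterclockwise.
Potted plant: 9.2 × 10 = 92 N down at 2.6 m → arm 2 m, τ = 92 × 2 = 184 N·m counterclockwise.
Hanging mass: 30 × 10 = 300 N down at 4 m → arm 0.6 m, τ = 300 × 0.6 = 180 N·m counterclockwise.
Crate: 28 × 10 = 280 N down at 1.7 m → arm 2.9 m, τ = 280 × 2.9 = 812 N·m counterclockwise.
Speaker: 22 × 10 = 220 N down at 3.5 m → arm 1.1 m, τ = 220 × 1.1 = 242 N·m counterclockwise.
Net moment of the loads = 2269 N·m counterclockwise.
The upward force F acts at the left end, arm 4.6 m, giving F × 4.6 clockwise.
Στ = 0 ⇒ F × 4.6 = 2269 ⇒ F = 2269 / 4.6 = 493 N.

F ≈ 493 N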